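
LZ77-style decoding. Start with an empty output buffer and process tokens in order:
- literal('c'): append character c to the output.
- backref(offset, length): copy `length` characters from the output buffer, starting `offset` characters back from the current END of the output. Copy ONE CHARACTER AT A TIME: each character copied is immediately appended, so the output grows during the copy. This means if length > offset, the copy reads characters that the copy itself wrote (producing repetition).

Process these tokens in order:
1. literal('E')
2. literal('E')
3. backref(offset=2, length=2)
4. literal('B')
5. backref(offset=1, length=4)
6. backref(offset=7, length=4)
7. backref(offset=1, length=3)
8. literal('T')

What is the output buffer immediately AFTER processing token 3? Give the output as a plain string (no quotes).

Token 1: literal('E'). Output: "E"
Token 2: literal('E'). Output: "EE"
Token 3: backref(off=2, len=2). Copied 'EE' from pos 0. Output: "EEEE"

Answer: EEEE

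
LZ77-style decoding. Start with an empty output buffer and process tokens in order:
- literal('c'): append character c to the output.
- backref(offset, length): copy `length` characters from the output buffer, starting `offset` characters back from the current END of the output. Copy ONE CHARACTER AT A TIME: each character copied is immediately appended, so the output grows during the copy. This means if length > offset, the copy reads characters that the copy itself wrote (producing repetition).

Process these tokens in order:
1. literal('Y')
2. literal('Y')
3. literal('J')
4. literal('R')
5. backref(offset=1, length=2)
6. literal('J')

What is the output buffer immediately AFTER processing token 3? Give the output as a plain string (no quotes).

Answer: YYJ

Derivation:
Token 1: literal('Y'). Output: "Y"
Token 2: literal('Y'). Output: "YY"
Token 3: literal('J'). Output: "YYJ"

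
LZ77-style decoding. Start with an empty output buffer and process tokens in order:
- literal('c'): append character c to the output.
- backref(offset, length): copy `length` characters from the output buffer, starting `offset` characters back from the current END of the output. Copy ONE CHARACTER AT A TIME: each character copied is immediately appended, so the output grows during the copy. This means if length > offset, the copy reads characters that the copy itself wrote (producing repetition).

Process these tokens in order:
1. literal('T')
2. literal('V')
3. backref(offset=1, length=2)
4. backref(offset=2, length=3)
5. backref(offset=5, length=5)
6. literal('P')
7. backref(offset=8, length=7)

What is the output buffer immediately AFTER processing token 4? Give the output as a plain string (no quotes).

Token 1: literal('T'). Output: "T"
Token 2: literal('V'). Output: "TV"
Token 3: backref(off=1, len=2) (overlapping!). Copied 'VV' from pos 1. Output: "TVVV"
Token 4: backref(off=2, len=3) (overlapping!). Copied 'VVV' from pos 2. Output: "TVVVVVV"

Answer: TVVVVVV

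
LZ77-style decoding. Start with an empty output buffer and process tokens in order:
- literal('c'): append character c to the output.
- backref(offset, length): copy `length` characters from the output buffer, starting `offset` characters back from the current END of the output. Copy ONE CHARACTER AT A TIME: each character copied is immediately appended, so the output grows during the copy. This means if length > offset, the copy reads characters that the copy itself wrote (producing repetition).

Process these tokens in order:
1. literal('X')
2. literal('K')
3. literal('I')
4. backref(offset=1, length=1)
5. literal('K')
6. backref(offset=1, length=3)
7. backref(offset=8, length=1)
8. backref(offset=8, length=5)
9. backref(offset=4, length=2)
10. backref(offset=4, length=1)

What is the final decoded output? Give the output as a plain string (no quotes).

Answer: XKIIKKKKXKIIKKIIK

Derivation:
Token 1: literal('X'). Output: "X"
Token 2: literal('K'). Output: "XK"
Token 3: literal('I'). Output: "XKI"
Token 4: backref(off=1, len=1). Copied 'I' from pos 2. Output: "XKII"
Token 5: literal('K'). Output: "XKIIK"
Token 6: backref(off=1, len=3) (overlapping!). Copied 'KKK' from pos 4. Output: "XKIIKKKK"
Token 7: backref(off=8, len=1). Copied 'X' from pos 0. Output: "XKIIKKKKX"
Token 8: backref(off=8, len=5). Copied 'KIIKK' from pos 1. Output: "XKIIKKKKXKIIKK"
Token 9: backref(off=4, len=2). Copied 'II' from pos 10. Output: "XKIIKKKKXKIIKKII"
Token 10: backref(off=4, len=1). Copied 'K' from pos 12. Output: "XKIIKKKKXKIIKKIIK"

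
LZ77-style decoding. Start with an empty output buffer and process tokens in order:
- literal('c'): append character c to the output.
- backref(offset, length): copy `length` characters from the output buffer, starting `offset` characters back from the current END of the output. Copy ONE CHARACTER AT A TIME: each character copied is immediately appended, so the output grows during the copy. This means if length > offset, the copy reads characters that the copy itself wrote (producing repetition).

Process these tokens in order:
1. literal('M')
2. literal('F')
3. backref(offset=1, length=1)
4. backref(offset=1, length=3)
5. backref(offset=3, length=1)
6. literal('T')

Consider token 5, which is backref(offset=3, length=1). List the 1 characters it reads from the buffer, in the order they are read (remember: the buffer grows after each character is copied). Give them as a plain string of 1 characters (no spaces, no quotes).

Answer: F

Derivation:
Token 1: literal('M'). Output: "M"
Token 2: literal('F'). Output: "MF"
Token 3: backref(off=1, len=1). Copied 'F' from pos 1. Output: "MFF"
Token 4: backref(off=1, len=3) (overlapping!). Copied 'FFF' from pos 2. Output: "MFFFFF"
Token 5: backref(off=3, len=1). Buffer before: "MFFFFF" (len 6)
  byte 1: read out[3]='F', append. Buffer now: "MFFFFFF"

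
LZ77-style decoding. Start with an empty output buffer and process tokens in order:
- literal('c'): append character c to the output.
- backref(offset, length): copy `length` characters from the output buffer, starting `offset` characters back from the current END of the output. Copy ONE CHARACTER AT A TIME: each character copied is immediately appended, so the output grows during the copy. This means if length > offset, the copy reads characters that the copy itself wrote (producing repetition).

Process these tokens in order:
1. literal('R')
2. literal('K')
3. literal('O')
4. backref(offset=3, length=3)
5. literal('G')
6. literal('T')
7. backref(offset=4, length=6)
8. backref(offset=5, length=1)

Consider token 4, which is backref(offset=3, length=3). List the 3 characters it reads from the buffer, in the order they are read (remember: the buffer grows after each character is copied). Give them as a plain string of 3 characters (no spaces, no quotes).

Answer: RKO

Derivation:
Token 1: literal('R'). Output: "R"
Token 2: literal('K'). Output: "RK"
Token 3: literal('O'). Output: "RKO"
Token 4: backref(off=3, len=3). Buffer before: "RKO" (len 3)
  byte 1: read out[0]='R', append. Buffer now: "RKOR"
  byte 2: read out[1]='K', append. Buffer now: "RKORK"
  byte 3: read out[2]='O', append. Buffer now: "RKORKO"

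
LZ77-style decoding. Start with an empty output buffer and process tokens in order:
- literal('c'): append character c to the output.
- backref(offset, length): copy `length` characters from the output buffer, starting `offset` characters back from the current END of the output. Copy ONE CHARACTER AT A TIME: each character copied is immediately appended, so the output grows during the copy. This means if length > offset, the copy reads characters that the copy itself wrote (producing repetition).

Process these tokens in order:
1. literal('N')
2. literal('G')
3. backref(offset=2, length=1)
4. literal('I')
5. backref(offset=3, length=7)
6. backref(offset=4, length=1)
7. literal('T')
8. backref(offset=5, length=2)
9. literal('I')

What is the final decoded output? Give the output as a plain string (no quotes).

Answer: NGNIGNIGNIGGTNII

Derivation:
Token 1: literal('N'). Output: "N"
Token 2: literal('G'). Output: "NG"
Token 3: backref(off=2, len=1). Copied 'N' from pos 0. Output: "NGN"
Token 4: literal('I'). Output: "NGNI"
Token 5: backref(off=3, len=7) (overlapping!). Copied 'GNIGNIG' from pos 1. Output: "NGNIGNIGNIG"
Token 6: backref(off=4, len=1). Copied 'G' from pos 7. Output: "NGNIGNIGNIGG"
Token 7: literal('T'). Output: "NGNIGNIGNIGGT"
Token 8: backref(off=5, len=2). Copied 'NI' from pos 8. Output: "NGNIGNIGNIGGTNI"
Token 9: literal('I'). Output: "NGNIGNIGNIGGTNII"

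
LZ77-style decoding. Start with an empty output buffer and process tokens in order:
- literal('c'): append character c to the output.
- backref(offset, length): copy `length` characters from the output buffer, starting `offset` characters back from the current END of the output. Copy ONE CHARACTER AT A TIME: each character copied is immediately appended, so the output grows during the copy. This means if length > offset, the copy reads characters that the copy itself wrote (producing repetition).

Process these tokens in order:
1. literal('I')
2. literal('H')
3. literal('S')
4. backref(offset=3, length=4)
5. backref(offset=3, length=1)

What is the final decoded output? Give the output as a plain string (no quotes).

Token 1: literal('I'). Output: "I"
Token 2: literal('H'). Output: "IH"
Token 3: literal('S'). Output: "IHS"
Token 4: backref(off=3, len=4) (overlapping!). Copied 'IHSI' from pos 0. Output: "IHSIHSI"
Token 5: backref(off=3, len=1). Copied 'H' from pos 4. Output: "IHSIHSIH"

Answer: IHSIHSIH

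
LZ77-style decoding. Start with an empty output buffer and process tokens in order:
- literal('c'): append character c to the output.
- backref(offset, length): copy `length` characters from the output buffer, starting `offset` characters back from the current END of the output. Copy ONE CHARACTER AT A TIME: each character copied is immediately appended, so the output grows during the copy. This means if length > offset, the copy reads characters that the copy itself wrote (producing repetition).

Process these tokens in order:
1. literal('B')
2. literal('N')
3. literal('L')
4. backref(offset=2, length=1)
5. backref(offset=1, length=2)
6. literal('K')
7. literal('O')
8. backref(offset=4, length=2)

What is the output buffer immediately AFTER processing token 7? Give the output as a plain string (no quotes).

Answer: BNLNNNKO

Derivation:
Token 1: literal('B'). Output: "B"
Token 2: literal('N'). Output: "BN"
Token 3: literal('L'). Output: "BNL"
Token 4: backref(off=2, len=1). Copied 'N' from pos 1. Output: "BNLN"
Token 5: backref(off=1, len=2) (overlapping!). Copied 'NN' from pos 3. Output: "BNLNNN"
Token 6: literal('K'). Output: "BNLNNNK"
Token 7: literal('O'). Output: "BNLNNNKO"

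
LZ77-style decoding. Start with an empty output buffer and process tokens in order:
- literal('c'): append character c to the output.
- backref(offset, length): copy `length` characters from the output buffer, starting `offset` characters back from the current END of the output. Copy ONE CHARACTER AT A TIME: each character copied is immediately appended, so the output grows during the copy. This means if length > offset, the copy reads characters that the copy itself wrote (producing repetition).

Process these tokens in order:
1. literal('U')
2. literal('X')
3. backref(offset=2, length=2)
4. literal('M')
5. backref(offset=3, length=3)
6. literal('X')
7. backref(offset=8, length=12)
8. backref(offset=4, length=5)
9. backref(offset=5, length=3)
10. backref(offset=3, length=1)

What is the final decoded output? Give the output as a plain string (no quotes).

Token 1: literal('U'). Output: "U"
Token 2: literal('X'). Output: "UX"
Token 3: backref(off=2, len=2). Copied 'UX' from pos 0. Output: "UXUX"
Token 4: literal('M'). Output: "UXUXM"
Token 5: backref(off=3, len=3). Copied 'UXM' from pos 2. Output: "UXUXMUXM"
Token 6: literal('X'). Output: "UXUXMUXMX"
Token 7: backref(off=8, len=12) (overlapping!). Copied 'XUXMUXMXXUXM' from pos 1. Output: "UXUXMUXMXXUXMUXMXXUXM"
Token 8: backref(off=4, len=5) (overlapping!). Copied 'XUXMX' from pos 17. Output: "UXUXMUXMXXUXMUXMXXUXMXUXMX"
Token 9: backref(off=5, len=3). Copied 'XUX' from pos 21. Output: "UXUXMUXMXXUXMUXMXXUXMXUXMXXUX"
Token 10: backref(off=3, len=1). Copied 'X' from pos 26. Output: "UXUXMUXMXXUXMUXMXXUXMXUXMXXUXX"

Answer: UXUXMUXMXXUXMUXMXXUXMXUXMXXUXX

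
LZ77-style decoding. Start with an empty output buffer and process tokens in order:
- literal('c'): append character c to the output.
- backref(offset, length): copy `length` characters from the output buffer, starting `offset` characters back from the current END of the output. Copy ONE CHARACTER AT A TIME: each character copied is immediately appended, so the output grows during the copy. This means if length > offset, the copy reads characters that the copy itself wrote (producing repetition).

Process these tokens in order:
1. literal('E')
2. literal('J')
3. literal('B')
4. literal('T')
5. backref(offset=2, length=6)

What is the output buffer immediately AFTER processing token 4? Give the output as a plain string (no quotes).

Token 1: literal('E'). Output: "E"
Token 2: literal('J'). Output: "EJ"
Token 3: literal('B'). Output: "EJB"
Token 4: literal('T'). Output: "EJBT"

Answer: EJBT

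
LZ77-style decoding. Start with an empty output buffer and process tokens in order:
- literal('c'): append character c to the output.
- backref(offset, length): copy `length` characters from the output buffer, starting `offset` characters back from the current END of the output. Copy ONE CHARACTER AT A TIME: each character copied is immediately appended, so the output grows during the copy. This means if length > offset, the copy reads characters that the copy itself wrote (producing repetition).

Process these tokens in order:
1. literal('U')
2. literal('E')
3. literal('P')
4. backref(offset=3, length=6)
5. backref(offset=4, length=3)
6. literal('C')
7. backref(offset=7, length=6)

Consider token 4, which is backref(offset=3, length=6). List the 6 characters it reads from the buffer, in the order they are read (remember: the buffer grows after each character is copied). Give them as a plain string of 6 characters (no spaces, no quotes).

Answer: UEPUEP

Derivation:
Token 1: literal('U'). Output: "U"
Token 2: literal('E'). Output: "UE"
Token 3: literal('P'). Output: "UEP"
Token 4: backref(off=3, len=6). Buffer before: "UEP" (len 3)
  byte 1: read out[0]='U', append. Buffer now: "UEPU"
  byte 2: read out[1]='E', append. Buffer now: "UEPUE"
  byte 3: read out[2]='P', append. Buffer now: "UEPUEP"
  byte 4: read out[3]='U', append. Buffer now: "UEPUEPU"
  byte 5: read out[4]='E', append. Buffer now: "UEPUEPUE"
  byte 6: read out[5]='P', append. Buffer now: "UEPUEPUEP"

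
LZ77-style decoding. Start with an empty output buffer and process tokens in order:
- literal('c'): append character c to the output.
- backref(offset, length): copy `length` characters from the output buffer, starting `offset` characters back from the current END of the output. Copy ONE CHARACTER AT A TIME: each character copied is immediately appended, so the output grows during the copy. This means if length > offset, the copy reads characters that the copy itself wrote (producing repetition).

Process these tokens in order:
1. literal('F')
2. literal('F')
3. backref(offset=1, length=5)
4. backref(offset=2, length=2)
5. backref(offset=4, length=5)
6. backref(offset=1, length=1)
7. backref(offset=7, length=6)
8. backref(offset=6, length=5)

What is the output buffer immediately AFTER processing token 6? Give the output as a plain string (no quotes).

Answer: FFFFFFFFFFFFFFF

Derivation:
Token 1: literal('F'). Output: "F"
Token 2: literal('F'). Output: "FF"
Token 3: backref(off=1, len=5) (overlapping!). Copied 'FFFFF' from pos 1. Output: "FFFFFFF"
Token 4: backref(off=2, len=2). Copied 'FF' from pos 5. Output: "FFFFFFFFF"
Token 5: backref(off=4, len=5) (overlapping!). Copied 'FFFFF' from pos 5. Output: "FFFFFFFFFFFFFF"
Token 6: backref(off=1, len=1). Copied 'F' from pos 13. Output: "FFFFFFFFFFFFFFF"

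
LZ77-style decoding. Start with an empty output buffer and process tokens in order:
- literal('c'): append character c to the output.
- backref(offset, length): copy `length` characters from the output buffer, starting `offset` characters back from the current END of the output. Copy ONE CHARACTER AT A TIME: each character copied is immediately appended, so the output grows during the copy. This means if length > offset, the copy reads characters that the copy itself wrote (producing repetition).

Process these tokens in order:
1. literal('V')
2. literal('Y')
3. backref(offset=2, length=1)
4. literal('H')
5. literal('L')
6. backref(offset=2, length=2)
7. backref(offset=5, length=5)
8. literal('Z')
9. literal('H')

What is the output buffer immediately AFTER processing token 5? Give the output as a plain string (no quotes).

Answer: VYVHL

Derivation:
Token 1: literal('V'). Output: "V"
Token 2: literal('Y'). Output: "VY"
Token 3: backref(off=2, len=1). Copied 'V' from pos 0. Output: "VYV"
Token 4: literal('H'). Output: "VYVH"
Token 5: literal('L'). Output: "VYVHL"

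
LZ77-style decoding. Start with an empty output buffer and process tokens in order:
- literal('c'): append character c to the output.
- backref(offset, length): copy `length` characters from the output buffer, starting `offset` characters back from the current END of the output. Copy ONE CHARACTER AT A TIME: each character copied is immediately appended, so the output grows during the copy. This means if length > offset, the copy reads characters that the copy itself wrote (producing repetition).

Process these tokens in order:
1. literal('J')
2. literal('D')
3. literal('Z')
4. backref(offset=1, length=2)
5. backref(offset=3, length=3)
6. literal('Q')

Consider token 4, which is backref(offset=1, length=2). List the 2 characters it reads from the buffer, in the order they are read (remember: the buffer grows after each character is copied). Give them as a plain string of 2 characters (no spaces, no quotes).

Token 1: literal('J'). Output: "J"
Token 2: literal('D'). Output: "JD"
Token 3: literal('Z'). Output: "JDZ"
Token 4: backref(off=1, len=2). Buffer before: "JDZ" (len 3)
  byte 1: read out[2]='Z', append. Buffer now: "JDZZ"
  byte 2: read out[3]='Z', append. Buffer now: "JDZZZ"

Answer: ZZ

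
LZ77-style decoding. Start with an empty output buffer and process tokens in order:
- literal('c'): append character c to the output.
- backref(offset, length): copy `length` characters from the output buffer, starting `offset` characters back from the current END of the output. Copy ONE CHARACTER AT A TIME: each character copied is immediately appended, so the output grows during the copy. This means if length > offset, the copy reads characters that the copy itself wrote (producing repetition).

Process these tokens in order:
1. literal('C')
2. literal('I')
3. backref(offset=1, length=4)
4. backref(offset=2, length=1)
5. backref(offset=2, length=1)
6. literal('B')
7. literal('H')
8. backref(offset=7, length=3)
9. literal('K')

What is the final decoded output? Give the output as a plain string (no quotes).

Token 1: literal('C'). Output: "C"
Token 2: literal('I'). Output: "CI"
Token 3: backref(off=1, len=4) (overlapping!). Copied 'IIII' from pos 1. Output: "CIIIII"
Token 4: backref(off=2, len=1). Copied 'I' from pos 4. Output: "CIIIIII"
Token 5: backref(off=2, len=1). Copied 'I' from pos 5. Output: "CIIIIIII"
Token 6: literal('B'). Output: "CIIIIIIIB"
Token 7: literal('H'). Output: "CIIIIIIIBH"
Token 8: backref(off=7, len=3). Copied 'III' from pos 3. Output: "CIIIIIIIBHIII"
Token 9: literal('K'). Output: "CIIIIIIIBHIIIK"

Answer: CIIIIIIIBHIIIK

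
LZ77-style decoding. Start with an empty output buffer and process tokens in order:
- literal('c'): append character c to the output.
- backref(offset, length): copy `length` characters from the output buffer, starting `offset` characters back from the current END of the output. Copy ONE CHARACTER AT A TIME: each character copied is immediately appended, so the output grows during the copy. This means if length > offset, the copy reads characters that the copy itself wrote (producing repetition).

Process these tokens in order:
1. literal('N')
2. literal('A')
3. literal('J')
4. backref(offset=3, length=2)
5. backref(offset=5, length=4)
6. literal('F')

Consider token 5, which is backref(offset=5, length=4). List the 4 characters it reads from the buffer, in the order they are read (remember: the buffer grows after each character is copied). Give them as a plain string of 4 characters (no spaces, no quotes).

Answer: NAJN

Derivation:
Token 1: literal('N'). Output: "N"
Token 2: literal('A'). Output: "NA"
Token 3: literal('J'). Output: "NAJ"
Token 4: backref(off=3, len=2). Copied 'NA' from pos 0. Output: "NAJNA"
Token 5: backref(off=5, len=4). Buffer before: "NAJNA" (len 5)
  byte 1: read out[0]='N', append. Buffer now: "NAJNAN"
  byte 2: read out[1]='A', append. Buffer now: "NAJNANA"
  byte 3: read out[2]='J', append. Buffer now: "NAJNANAJ"
  byte 4: read out[3]='N', append. Buffer now: "NAJNANAJN"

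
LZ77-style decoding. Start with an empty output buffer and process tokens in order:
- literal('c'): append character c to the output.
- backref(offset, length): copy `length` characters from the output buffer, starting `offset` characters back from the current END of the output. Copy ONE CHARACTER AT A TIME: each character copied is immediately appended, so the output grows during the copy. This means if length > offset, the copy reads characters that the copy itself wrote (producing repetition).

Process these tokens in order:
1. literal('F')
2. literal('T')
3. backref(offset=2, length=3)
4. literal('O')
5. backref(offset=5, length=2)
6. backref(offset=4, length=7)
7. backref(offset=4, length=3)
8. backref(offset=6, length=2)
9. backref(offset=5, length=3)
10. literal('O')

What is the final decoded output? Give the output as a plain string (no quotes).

Answer: FTFTFOTFFOTFFOTFFOFOFFOO

Derivation:
Token 1: literal('F'). Output: "F"
Token 2: literal('T'). Output: "FT"
Token 3: backref(off=2, len=3) (overlapping!). Copied 'FTF' from pos 0. Output: "FTFTF"
Token 4: literal('O'). Output: "FTFTFO"
Token 5: backref(off=5, len=2). Copied 'TF' from pos 1. Output: "FTFTFOTF"
Token 6: backref(off=4, len=7) (overlapping!). Copied 'FOTFFOT' from pos 4. Output: "FTFTFOTFFOTFFOT"
Token 7: backref(off=4, len=3). Copied 'FFO' from pos 11. Output: "FTFTFOTFFOTFFOTFFO"
Token 8: backref(off=6, len=2). Copied 'FO' from pos 12. Output: "FTFTFOTFFOTFFOTFFOFO"
Token 9: backref(off=5, len=3). Copied 'FFO' from pos 15. Output: "FTFTFOTFFOTFFOTFFOFOFFO"
Token 10: literal('O'). Output: "FTFTFOTFFOTFFOTFFOFOFFOO"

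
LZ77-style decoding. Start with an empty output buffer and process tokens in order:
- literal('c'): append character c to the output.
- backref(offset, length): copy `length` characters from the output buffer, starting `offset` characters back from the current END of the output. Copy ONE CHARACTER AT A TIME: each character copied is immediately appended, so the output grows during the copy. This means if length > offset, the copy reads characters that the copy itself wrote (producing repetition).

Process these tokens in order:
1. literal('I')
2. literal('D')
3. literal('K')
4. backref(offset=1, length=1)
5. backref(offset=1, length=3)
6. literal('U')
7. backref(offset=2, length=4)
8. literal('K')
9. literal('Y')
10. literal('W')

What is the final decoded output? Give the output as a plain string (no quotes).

Token 1: literal('I'). Output: "I"
Token 2: literal('D'). Output: "ID"
Token 3: literal('K'). Output: "IDK"
Token 4: backref(off=1, len=1). Copied 'K' from pos 2. Output: "IDKK"
Token 5: backref(off=1, len=3) (overlapping!). Copied 'KKK' from pos 3. Output: "IDKKKKK"
Token 6: literal('U'). Output: "IDKKKKKU"
Token 7: backref(off=2, len=4) (overlapping!). Copied 'KUKU' from pos 6. Output: "IDKKKKKUKUKU"
Token 8: literal('K'). Output: "IDKKKKKUKUKUK"
Token 9: literal('Y'). Output: "IDKKKKKUKUKUKY"
Token 10: literal('W'). Output: "IDKKKKKUKUKUKYW"

Answer: IDKKKKKUKUKUKYW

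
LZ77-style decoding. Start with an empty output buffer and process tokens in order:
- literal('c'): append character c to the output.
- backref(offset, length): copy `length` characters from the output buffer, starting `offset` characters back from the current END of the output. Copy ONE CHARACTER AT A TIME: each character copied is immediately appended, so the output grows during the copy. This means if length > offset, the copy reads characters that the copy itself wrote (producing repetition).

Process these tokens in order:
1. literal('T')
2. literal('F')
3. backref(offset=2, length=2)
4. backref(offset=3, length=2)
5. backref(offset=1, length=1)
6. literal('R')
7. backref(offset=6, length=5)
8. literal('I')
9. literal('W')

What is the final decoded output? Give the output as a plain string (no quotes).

Token 1: literal('T'). Output: "T"
Token 2: literal('F'). Output: "TF"
Token 3: backref(off=2, len=2). Copied 'TF' from pos 0. Output: "TFTF"
Token 4: backref(off=3, len=2). Copied 'FT' from pos 1. Output: "TFTFFT"
Token 5: backref(off=1, len=1). Copied 'T' from pos 5. Output: "TFTFFTT"
Token 6: literal('R'). Output: "TFTFFTTR"
Token 7: backref(off=6, len=5). Copied 'TFFTT' from pos 2. Output: "TFTFFTTRTFFTT"
Token 8: literal('I'). Output: "TFTFFTTRTFFTTI"
Token 9: literal('W'). Output: "TFTFFTTRTFFTTIW"

Answer: TFTFFTTRTFFTTIW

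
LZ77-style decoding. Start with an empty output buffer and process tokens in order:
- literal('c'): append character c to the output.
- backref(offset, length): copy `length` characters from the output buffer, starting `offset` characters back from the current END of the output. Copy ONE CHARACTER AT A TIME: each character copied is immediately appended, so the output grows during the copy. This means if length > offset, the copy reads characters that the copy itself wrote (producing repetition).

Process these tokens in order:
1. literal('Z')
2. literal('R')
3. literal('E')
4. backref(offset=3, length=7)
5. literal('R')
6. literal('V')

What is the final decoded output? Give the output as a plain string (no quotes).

Token 1: literal('Z'). Output: "Z"
Token 2: literal('R'). Output: "ZR"
Token 3: literal('E'). Output: "ZRE"
Token 4: backref(off=3, len=7) (overlapping!). Copied 'ZREZREZ' from pos 0. Output: "ZREZREZREZ"
Token 5: literal('R'). Output: "ZREZREZREZR"
Token 6: literal('V'). Output: "ZREZREZREZRV"

Answer: ZREZREZREZRV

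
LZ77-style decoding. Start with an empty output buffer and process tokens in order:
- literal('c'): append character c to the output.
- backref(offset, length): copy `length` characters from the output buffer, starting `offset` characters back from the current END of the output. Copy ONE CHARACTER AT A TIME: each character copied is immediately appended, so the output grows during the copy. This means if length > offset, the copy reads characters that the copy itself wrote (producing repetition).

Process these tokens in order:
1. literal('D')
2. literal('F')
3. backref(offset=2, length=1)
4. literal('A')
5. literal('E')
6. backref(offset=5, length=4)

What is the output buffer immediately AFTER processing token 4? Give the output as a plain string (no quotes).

Token 1: literal('D'). Output: "D"
Token 2: literal('F'). Output: "DF"
Token 3: backref(off=2, len=1). Copied 'D' from pos 0. Output: "DFD"
Token 4: literal('A'). Output: "DFDA"

Answer: DFDA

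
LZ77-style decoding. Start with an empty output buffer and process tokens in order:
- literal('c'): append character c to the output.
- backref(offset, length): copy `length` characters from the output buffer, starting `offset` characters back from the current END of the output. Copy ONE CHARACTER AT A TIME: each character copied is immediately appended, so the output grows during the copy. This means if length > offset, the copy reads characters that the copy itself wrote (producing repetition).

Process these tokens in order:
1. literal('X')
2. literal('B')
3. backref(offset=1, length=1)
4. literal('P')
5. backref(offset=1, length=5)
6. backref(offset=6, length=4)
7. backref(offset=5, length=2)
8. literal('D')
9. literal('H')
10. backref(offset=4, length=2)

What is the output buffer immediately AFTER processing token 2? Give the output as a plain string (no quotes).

Answer: XB

Derivation:
Token 1: literal('X'). Output: "X"
Token 2: literal('B'). Output: "XB"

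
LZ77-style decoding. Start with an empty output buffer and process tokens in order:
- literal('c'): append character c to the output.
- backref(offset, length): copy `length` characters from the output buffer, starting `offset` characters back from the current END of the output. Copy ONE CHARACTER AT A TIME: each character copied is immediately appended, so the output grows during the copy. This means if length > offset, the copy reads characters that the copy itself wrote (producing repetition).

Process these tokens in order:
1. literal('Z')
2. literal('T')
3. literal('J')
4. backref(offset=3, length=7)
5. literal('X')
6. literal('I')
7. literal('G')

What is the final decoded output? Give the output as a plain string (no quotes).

Answer: ZTJZTJZTJZXIG

Derivation:
Token 1: literal('Z'). Output: "Z"
Token 2: literal('T'). Output: "ZT"
Token 3: literal('J'). Output: "ZTJ"
Token 4: backref(off=3, len=7) (overlapping!). Copied 'ZTJZTJZ' from pos 0. Output: "ZTJZTJZTJZ"
Token 5: literal('X'). Output: "ZTJZTJZTJZX"
Token 6: literal('I'). Output: "ZTJZTJZTJZXI"
Token 7: literal('G'). Output: "ZTJZTJZTJZXIG"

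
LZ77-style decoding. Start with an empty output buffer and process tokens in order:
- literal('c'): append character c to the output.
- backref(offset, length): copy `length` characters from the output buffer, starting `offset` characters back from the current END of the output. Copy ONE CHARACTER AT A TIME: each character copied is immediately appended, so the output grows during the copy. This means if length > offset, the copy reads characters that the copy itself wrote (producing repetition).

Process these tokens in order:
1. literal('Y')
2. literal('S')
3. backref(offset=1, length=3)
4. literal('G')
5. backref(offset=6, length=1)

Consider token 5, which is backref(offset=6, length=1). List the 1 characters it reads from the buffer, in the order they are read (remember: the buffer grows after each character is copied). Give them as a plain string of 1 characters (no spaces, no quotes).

Answer: Y

Derivation:
Token 1: literal('Y'). Output: "Y"
Token 2: literal('S'). Output: "YS"
Token 3: backref(off=1, len=3) (overlapping!). Copied 'SSS' from pos 1. Output: "YSSSS"
Token 4: literal('G'). Output: "YSSSSG"
Token 5: backref(off=6, len=1). Buffer before: "YSSSSG" (len 6)
  byte 1: read out[0]='Y', append. Buffer now: "YSSSSGY"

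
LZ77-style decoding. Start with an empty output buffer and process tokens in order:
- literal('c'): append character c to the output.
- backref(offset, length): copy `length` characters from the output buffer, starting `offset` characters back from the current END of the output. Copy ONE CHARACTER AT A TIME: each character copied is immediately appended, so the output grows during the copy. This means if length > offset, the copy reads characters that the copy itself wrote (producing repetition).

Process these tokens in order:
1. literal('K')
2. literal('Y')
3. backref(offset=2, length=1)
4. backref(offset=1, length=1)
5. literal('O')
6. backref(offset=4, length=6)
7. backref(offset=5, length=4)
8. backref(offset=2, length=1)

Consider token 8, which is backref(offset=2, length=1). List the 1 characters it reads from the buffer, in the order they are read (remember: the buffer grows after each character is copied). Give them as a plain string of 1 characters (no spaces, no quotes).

Token 1: literal('K'). Output: "K"
Token 2: literal('Y'). Output: "KY"
Token 3: backref(off=2, len=1). Copied 'K' from pos 0. Output: "KYK"
Token 4: backref(off=1, len=1). Copied 'K' from pos 2. Output: "KYKK"
Token 5: literal('O'). Output: "KYKKO"
Token 6: backref(off=4, len=6) (overlapping!). Copied 'YKKOYK' from pos 1. Output: "KYKKOYKKOYK"
Token 7: backref(off=5, len=4). Copied 'KKOY' from pos 6. Output: "KYKKOYKKOYKKKOY"
Token 8: backref(off=2, len=1). Buffer before: "KYKKOYKKOYKKKOY" (len 15)
  byte 1: read out[13]='O', append. Buffer now: "KYKKOYKKOYKKKOYO"

Answer: O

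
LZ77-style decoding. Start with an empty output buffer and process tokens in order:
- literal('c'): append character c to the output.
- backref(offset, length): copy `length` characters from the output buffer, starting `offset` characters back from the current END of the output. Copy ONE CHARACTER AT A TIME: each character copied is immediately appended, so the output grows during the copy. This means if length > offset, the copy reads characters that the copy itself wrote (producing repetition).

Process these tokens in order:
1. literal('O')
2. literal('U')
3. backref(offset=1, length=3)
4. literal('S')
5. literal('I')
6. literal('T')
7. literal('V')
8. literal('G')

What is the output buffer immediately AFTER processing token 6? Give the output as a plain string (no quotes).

Token 1: literal('O'). Output: "O"
Token 2: literal('U'). Output: "OU"
Token 3: backref(off=1, len=3) (overlapping!). Copied 'UUU' from pos 1. Output: "OUUUU"
Token 4: literal('S'). Output: "OUUUUS"
Token 5: literal('I'). Output: "OUUUUSI"
Token 6: literal('T'). Output: "OUUUUSIT"

Answer: OUUUUSIT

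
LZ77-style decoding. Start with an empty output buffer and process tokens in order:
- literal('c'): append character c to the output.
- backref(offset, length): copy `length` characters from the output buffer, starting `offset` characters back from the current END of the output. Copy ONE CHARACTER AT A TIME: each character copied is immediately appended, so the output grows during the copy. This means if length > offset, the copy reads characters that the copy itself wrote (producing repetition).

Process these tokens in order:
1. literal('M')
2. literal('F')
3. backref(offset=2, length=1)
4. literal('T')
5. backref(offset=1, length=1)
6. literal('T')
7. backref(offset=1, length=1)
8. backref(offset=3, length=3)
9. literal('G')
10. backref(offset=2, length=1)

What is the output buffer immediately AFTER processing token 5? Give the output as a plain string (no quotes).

Token 1: literal('M'). Output: "M"
Token 2: literal('F'). Output: "MF"
Token 3: backref(off=2, len=1). Copied 'M' from pos 0. Output: "MFM"
Token 4: literal('T'). Output: "MFMT"
Token 5: backref(off=1, len=1). Copied 'T' from pos 3. Output: "MFMTT"

Answer: MFMTT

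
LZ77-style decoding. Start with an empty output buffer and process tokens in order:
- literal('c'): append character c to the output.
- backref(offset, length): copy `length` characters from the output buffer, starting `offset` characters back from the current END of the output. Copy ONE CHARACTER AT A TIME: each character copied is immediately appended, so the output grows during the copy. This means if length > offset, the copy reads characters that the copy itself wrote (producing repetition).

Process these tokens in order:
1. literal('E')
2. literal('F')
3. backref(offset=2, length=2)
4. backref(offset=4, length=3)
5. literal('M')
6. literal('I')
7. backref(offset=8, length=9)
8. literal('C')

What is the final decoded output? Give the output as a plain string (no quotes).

Token 1: literal('E'). Output: "E"
Token 2: literal('F'). Output: "EF"
Token 3: backref(off=2, len=2). Copied 'EF' from pos 0. Output: "EFEF"
Token 4: backref(off=4, len=3). Copied 'EFE' from pos 0. Output: "EFEFEFE"
Token 5: literal('M'). Output: "EFEFEFEM"
Token 6: literal('I'). Output: "EFEFEFEMI"
Token 7: backref(off=8, len=9) (overlapping!). Copied 'FEFEFEMIF' from pos 1. Output: "EFEFEFEMIFEFEFEMIF"
Token 8: literal('C'). Output: "EFEFEFEMIFEFEFEMIFC"

Answer: EFEFEFEMIFEFEFEMIFC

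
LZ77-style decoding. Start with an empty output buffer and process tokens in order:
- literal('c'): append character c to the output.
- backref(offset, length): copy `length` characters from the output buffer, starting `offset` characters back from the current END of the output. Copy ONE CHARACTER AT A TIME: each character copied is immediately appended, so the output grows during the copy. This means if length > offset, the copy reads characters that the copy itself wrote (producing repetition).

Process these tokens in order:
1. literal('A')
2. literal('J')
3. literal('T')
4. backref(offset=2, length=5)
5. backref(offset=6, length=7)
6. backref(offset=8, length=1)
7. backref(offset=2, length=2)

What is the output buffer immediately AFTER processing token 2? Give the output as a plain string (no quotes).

Answer: AJ

Derivation:
Token 1: literal('A'). Output: "A"
Token 2: literal('J'). Output: "AJ"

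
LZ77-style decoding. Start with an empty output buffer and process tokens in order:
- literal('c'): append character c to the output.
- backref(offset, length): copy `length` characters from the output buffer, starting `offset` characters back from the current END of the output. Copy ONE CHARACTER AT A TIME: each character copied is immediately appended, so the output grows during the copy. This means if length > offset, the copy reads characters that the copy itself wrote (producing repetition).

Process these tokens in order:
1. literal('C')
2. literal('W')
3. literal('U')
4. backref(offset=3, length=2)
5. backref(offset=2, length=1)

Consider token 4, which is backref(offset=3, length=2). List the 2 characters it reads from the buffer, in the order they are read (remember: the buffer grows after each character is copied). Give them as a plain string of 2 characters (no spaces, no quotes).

Token 1: literal('C'). Output: "C"
Token 2: literal('W'). Output: "CW"
Token 3: literal('U'). Output: "CWU"
Token 4: backref(off=3, len=2). Buffer before: "CWU" (len 3)
  byte 1: read out[0]='C', append. Buffer now: "CWUC"
  byte 2: read out[1]='W', append. Buffer now: "CWUCW"

Answer: CW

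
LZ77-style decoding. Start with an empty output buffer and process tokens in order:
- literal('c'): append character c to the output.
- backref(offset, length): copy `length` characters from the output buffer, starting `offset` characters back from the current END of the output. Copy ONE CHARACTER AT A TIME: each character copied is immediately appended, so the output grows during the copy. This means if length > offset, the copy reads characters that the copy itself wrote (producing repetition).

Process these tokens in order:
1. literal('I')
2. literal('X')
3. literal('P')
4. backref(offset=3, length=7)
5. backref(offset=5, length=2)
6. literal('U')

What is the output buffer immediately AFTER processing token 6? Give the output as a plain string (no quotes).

Token 1: literal('I'). Output: "I"
Token 2: literal('X'). Output: "IX"
Token 3: literal('P'). Output: "IXP"
Token 4: backref(off=3, len=7) (overlapping!). Copied 'IXPIXPI' from pos 0. Output: "IXPIXPIXPI"
Token 5: backref(off=5, len=2). Copied 'PI' from pos 5. Output: "IXPIXPIXPIPI"
Token 6: literal('U'). Output: "IXPIXPIXPIPIU"

Answer: IXPIXPIXPIPIU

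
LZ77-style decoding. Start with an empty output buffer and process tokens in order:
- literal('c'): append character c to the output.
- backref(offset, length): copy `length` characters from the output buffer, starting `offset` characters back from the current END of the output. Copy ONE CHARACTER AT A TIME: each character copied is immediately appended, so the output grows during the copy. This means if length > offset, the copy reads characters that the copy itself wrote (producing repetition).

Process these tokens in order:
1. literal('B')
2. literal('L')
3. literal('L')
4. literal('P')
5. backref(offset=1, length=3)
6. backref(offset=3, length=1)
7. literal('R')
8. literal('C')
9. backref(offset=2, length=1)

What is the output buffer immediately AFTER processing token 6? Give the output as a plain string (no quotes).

Token 1: literal('B'). Output: "B"
Token 2: literal('L'). Output: "BL"
Token 3: literal('L'). Output: "BLL"
Token 4: literal('P'). Output: "BLLP"
Token 5: backref(off=1, len=3) (overlapping!). Copied 'PPP' from pos 3. Output: "BLLPPPP"
Token 6: backref(off=3, len=1). Copied 'P' from pos 4. Output: "BLLPPPPP"

Answer: BLLPPPPP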